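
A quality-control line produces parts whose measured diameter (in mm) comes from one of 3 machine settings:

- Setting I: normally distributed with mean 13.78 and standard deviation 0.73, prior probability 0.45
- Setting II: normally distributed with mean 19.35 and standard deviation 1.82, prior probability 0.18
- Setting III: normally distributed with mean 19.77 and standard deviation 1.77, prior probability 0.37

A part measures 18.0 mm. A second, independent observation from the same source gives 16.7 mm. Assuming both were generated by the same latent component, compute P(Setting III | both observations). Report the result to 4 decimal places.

0.5268

Apply Bayes' rule: the posterior for each component is proportional to its prior times its likelihood at x.
Since both observations come from the same component, the likelihood for component k is f_k(x₁)·f_k(x₂).
  p_I = [3.02679e-08] × [0.000183329] = 5.54898e-12
  p_II = [0.16648] × [0.0759404] = 0.0126426
  p_III = [0.136707] × [0.0500817] = 0.0068465
Multiply by the mixture weights:
  P(Z=I)·p_I = 0.45 × 5.54898e-12 = 2.49704e-12
  P(Z=II)·p_II = 0.18 × 0.0126426 = 0.00227566
  P(Z=III)·p_III = 0.37 × 0.0068465 = 0.00253321
Normaliser: 2.49704e-12 + 0.00227566 + 0.00253321 = 0.00480887
So the posterior for Setting III is 0.00253321 / 0.00480887 ≈ 0.5268.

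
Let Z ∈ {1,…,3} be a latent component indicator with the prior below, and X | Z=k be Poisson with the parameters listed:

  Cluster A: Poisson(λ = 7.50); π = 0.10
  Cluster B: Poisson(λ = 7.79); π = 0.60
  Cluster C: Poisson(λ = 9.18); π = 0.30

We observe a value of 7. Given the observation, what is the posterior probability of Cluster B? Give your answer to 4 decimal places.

0.6395

P(component k | x) = π_k·f_k(x) / marginal(x), where marginal(x) = Σ_j π_j·f_j(x).
Poisson probabilities:
  f_A = 0.146484
  f_B = 0.142948
  f_C = 0.112369
Multiply by the mixture weights:
  π_A·f_A = 0.10 × 0.146484 = 0.0146484
  π_B·f_B = 0.60 × 0.142948 = 0.0857687
  π_C·f_C = 0.30 × 0.112369 = 0.0337106
Marginal: 0.0146484 + 0.0857687 + 0.0337106 = 0.134128
Responsibility of Cluster B: 0.0857687 / 0.134128 ≈ 0.6395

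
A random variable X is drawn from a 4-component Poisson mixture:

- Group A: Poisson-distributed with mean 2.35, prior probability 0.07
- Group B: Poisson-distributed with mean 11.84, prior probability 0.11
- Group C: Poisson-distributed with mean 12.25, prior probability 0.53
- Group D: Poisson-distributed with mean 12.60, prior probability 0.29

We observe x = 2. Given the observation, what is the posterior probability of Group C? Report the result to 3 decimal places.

0.010

By Bayes' theorem, P(k | x) = π_k f_k(x) / Σ_j π_j f_j(x).
Component likelihoods at x = 2:
  f_A = e^(−2.35)·2.35^2/2! = 0.263338
  f_B = e^(−11.84)·11.84^2/2! = 0.00050539
  f_C = e^(−12.25)·12.25^2/2! = 0.000359033
  f_D = e^(−12.60)·12.60^2/2! = 0.000267671
Weight by the priors:
  π_A·f_A = 0.07 × 0.263338 = 0.0184337
  π_B·f_B = 0.11 × 0.00050539 = 5.55929e-05
  π_C·f_C = 0.53 × 0.000359033 = 0.000190288
  π_D·f_D = 0.29 × 0.000267671 = 7.76245e-05
Normaliser: 0.0184337 + 5.55929e-05 + 0.000190288 + 7.76245e-05 = 0.0187572
P(Group C | 2) = 0.000190288 / 0.0187572 ≈ 0.010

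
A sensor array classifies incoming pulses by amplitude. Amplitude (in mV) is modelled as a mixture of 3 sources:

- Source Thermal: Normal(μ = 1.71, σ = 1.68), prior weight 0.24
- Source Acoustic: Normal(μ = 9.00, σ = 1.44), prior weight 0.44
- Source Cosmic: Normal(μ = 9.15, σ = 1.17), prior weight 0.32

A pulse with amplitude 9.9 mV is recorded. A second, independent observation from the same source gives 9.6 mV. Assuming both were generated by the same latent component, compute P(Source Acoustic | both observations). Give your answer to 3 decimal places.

Apply Bayes' rule: the posterior for each component is proportional to its prior times its likelihood at x.
Since both observations come from the same component, the likelihood for component k is f_k(x₁)·f_k(x₂).
  L_Thermal = [1.64044e-06] × [3.85572e-06] = 6.32508e-12
  L_Acoustic = [0.22789] × [0.254009] = 0.0578859
  L_Cosmic = [0.277649] × [0.316666] = 0.0879219
Prior × likelihood for each component:
  π_Thermal·L_Thermal = 0.24 × 6.32508e-12 = 1.51802e-12
  π_Acoustic·L_Acoustic = 0.44 × 0.0578859 = 0.0254698
  π_Cosmic·L_Cosmic = 0.32 × 0.0879219 = 0.028135
Denominator: 1.51802e-12 + 0.0254698 + 0.028135 = 0.0536048
P(Source Acoustic | x₁,x₂) = 0.0254698 / 0.0536048 ≈ 0.475

0.475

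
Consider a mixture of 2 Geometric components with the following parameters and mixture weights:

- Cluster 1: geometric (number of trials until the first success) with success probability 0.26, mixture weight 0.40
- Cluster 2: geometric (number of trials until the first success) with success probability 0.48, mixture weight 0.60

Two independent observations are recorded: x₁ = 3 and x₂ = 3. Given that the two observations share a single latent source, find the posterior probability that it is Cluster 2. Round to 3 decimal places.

Apply Bayes' rule: the posterior for each component is proportional to its prior times its likelihood at x.
Since both observations come from the same component, the likelihood for component k is f_k(x₁)·f_k(x₂).
  p_1 = [0.142376] × [0.142376] = 0.0202709
  p_2 = [0.129792] × [0.129792] = 0.016846
Unnormalised posteriors:
  P(Z=1)·p_1 = 0.40 × 0.0202709 = 0.00810837
  P(Z=2)·p_2 = 0.60 × 0.016846 = 0.0101076
Marginal: 0.00810837 + 0.0101076 = 0.0182159
P(Cluster 2 | x) ≈ 0.555

0.555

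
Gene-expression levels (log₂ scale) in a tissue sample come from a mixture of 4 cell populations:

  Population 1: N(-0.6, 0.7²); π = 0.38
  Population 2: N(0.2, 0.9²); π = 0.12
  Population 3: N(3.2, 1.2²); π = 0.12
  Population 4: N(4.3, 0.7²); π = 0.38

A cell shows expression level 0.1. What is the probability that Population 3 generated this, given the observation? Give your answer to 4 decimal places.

0.0076

P(component k | x) = w_k·f_k(x) / marginal(x), where marginal(x) = Σ_j w_j·f_j(x).
Evaluate each component's likelihood at the observed value:
  L_1 = (1/(0.7·√(2π)))·exp(−(0.1−-0.6)²/(2·0.7²)) = 0.569918·exp(-0.50000) = 0.345672
  L_2 = (1/(0.9·√(2π)))·exp(−(0.1−0.2)²/(2·0.9²)) = 0.443269·exp(-0.00617) = 0.440541
  L_3 = (1/(1.2·√(2π)))·exp(−(0.1−3.2)²/(2·1.2²)) = 0.332452·exp(-3.33681) = 0.0118188
  L_4 = (1/(0.7·√(2π)))·exp(−(0.1−4.3)²/(2·0.7²)) = 0.569918·exp(-18.00000) = 8.67983e-09
Weight by the priors:
  w_1·L_1 = 0.38 × 0.345672 = 0.131356
  w_2·L_2 = 0.12 × 0.440541 = 0.052865
  w_3·L_3 = 0.12 × 0.0118188 = 0.00141825
  w_4·L_4 = 0.38 × 8.67983e-09 = 3.29834e-09
Evidence: 0.131356 + 0.052865 + 0.00141825 + 3.29834e-09 = 0.185639
P(Population 3 | data) = 0.00141825 / 0.185639 ≈ 0.0076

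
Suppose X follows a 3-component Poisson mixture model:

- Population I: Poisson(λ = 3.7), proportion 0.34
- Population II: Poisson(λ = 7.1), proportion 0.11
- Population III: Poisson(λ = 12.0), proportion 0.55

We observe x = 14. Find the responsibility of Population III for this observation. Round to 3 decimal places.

0.983

Apply Bayes' rule: the posterior for each component is proportional to its prior times its likelihood at x.
Evaluate each component's likelihood at the observed value:
  f_I = 2.5558e-05
  f_II = 0.00782921
  f_III = 0.0904889
Unnormalised posteriors:
  π_I·f_I = 0.34 × 2.5558e-05 = 8.68971e-06
  π_II·f_II = 0.11 × 0.00782921 = 0.000861213
  π_III·f_III = 0.55 × 0.0904889 = 0.0497689
Evidence: 8.68971e-06 + 0.000861213 + 0.0497689 = 0.0506388
So the posterior for Population III is 0.0497689 / 0.0506388 ≈ 0.983.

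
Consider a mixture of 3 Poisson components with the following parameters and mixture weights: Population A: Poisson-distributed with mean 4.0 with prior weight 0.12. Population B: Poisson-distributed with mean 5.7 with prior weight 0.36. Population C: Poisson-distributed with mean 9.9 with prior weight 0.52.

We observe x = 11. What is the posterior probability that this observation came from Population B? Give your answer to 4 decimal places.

0.0958

Apply Bayes' rule: the posterior for each component is proportional to its prior times its likelihood at x.
Evaluate each component's likelihood at the observed value:
  L_A = e^(−4.0)·4.0^11/11! = 0.00192454
  L_B = e^(−5.7)·5.7^11/11! = 0.0172977
  L_C = e^(−9.9)·9.9^11/11! = 0.112542
Weight by the priors:
  P(Z=A)·L_A = 0.12 × 0.00192454 = 0.000230944
  P(Z=B)·L_B = 0.36 × 0.0172977 = 0.00622718
  P(Z=C)·L_C = 0.52 × 0.112542 = 0.058522
Marginal: 0.000230944 + 0.00622718 + 0.058522 = 0.0649802
P(Population B | data) ≈ 0.0958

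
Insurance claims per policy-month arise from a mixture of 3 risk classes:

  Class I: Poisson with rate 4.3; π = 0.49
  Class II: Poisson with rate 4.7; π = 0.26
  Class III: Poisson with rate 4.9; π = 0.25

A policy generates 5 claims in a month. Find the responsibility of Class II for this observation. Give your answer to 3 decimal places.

0.265

By Bayes' theorem, P(k | x) = w_k f_k(x) / Σ_j w_j f_j(x).
Evaluate each component's likelihood at the observed value:
  p_I = 0.166224
  p_II = 0.17383
  p_III = 0.17529
Multiply by the mixture weights:
  w_I·p_I = 0.49 × 0.166224 = 0.08145
  w_II·p_II = 0.26 × 0.17383 = 0.0451957
  w_III·p_III = 0.25 × 0.17529 = 0.0438224
Marginal: 0.08145 + 0.0451957 + 0.0438224 = 0.170468
So the posterior for Class II is 0.0451957 / 0.170468 ≈ 0.265.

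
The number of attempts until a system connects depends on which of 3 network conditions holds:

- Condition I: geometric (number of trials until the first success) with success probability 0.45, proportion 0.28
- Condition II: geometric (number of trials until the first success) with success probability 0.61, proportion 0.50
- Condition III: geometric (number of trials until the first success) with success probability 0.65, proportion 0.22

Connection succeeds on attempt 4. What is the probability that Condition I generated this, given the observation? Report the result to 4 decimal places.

0.4639

P(component k | x) = π_k·f_k(x) / marginal(x), where marginal(x) = Σ_j π_j·f_j(x).
Geometric probabilities:
  p_I = 0.0748688
  p_II = 0.0361846
  p_III = 0.0278687
Prior × likelihood for each component:
  π_I·p_I = 0.28 × 0.0748688 = 0.0209633
  π_II·p_II = 0.50 × 0.0361846 = 0.0180923
  π_III·p_III = 0.22 × 0.0278687 = 0.00613112
Denominator: 0.0209633 + 0.0180923 + 0.00613112 = 0.0451867
P(Condition I | data) ≈ 0.4639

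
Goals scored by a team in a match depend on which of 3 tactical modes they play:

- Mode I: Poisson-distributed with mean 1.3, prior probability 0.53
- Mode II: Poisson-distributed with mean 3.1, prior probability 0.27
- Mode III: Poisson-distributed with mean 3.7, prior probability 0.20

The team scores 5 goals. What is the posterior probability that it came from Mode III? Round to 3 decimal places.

Posterior ∝ prior × likelihood, so P(k | x) ∝ w_k f_k(x); normalise over all components.
Component likelihoods at x = 5 goals:
  f_I = 0.00843243
  f_II = 0.107477
  f_III = 0.142869
Prior × likelihood for each component:
  w_I·f_I = 0.53 × 0.00843243 = 0.00446919
  w_II·f_II = 0.27 × 0.107477 = 0.0290187
  w_III·f_III = 0.20 × 0.142869 = 0.0285738
Sum: 0.00446919 + 0.0290187 + 0.0285738 = 0.0620617
P(Mode III | 5 goals) = 0.0285738 / 0.0620617 ≈ 0.460

0.460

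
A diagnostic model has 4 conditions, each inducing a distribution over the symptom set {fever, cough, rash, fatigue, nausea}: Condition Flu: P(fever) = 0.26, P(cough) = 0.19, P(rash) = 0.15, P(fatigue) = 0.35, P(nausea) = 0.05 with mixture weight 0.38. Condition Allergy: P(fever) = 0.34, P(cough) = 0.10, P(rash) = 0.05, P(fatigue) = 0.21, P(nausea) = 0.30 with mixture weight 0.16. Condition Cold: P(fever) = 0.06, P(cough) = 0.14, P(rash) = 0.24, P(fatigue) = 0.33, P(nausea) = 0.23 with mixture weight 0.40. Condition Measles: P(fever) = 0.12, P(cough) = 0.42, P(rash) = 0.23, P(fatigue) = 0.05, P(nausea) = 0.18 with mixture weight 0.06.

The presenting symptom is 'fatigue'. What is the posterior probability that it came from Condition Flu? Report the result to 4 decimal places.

0.4410

The responsibility of component k is π_k f_k(x) divided by Σ_j π_j f_j(x).
Evaluate each component's likelihood at the observed value:
  p_Flu = P(fatigue | comp) = 0.35
  p_Allergy = P(fatigue | comp) = 0.21
  p_Cold = P(fatigue | comp) = 0.33
  p_Measles = P(fatigue | comp) = 0.05
Weight by the priors:
  π_Flu·p_Flu = 0.38 × 0.35 = 0.133
  π_Allergy·p_Allergy = 0.16 × 0.21 = 0.0336
  π_Cold·p_Cold = 0.40 × 0.33 = 0.132
  π_Measles·p_Measles = 0.06 × 0.05 = 0.003
Normaliser: 0.133 + 0.0336 + 0.132 + 0.003 = 0.3016
P(Condition Flu | x) ≈ 0.4410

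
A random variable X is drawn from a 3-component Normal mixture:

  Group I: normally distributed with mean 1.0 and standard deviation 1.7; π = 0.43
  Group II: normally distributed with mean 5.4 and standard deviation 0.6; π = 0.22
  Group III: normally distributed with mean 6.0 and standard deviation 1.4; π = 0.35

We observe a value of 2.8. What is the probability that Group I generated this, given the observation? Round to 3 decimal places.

0.887

P(component k | x) = π_k·f_k(x) / marginal(x), where marginal(x) = Σ_j π_j·f_j(x).
Evaluate each component's likelihood at the observed value:
  f_I = 0.133973
  f_II = 5.56181e-05
  f_III = 0.0209073
Weight by the priors:
  π_I·f_I = 0.43 × 0.133973 = 0.0576082
  π_II·f_II = 0.22 × 5.56181e-05 = 1.2236e-05
  π_III·f_III = 0.35 × 0.0209073 = 0.00731756
Evidence: 0.0576082 + 1.2236e-05 + 0.00731756 = 0.064938
Responsibility of Group I: 0.0576082 / 0.064938 ≈ 0.887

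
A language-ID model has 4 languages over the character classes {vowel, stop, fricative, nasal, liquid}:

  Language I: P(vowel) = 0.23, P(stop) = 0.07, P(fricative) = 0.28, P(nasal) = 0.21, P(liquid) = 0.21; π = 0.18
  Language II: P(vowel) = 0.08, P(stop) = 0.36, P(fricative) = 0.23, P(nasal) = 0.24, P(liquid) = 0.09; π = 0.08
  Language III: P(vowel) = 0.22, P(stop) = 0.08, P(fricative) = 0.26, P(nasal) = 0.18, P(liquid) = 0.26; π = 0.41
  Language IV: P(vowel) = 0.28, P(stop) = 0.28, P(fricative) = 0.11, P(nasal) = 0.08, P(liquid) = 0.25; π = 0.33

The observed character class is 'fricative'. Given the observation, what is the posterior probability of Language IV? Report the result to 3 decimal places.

0.171

P(component k | x) = P(Z=k)·f_k(x) / marginal(x), where marginal(x) = Σ_j P(Z=j)·f_j(x).
Categorical probabilities:
  p_I = P(fricative | comp) = 0.28
  p_II = P(fricative | comp) = 0.23
  p_III = P(fricative | comp) = 0.26
  p_IV = P(fricative | comp) = 0.11
Prior × likelihood for each component:
  P(Z=I)·p_I = 0.18 × 0.28 = 0.0504
  P(Z=II)·p_II = 0.08 × 0.23 = 0.0184
  P(Z=III)·p_III = 0.41 × 0.26 = 0.1066
  P(Z=IV)·p_IV = 0.33 × 0.11 = 0.0363
Sum: 0.0504 + 0.0184 + 0.1066 + 0.0363 = 0.2117
So the posterior for Language IV is 0.0363 / 0.2117 ≈ 0.171.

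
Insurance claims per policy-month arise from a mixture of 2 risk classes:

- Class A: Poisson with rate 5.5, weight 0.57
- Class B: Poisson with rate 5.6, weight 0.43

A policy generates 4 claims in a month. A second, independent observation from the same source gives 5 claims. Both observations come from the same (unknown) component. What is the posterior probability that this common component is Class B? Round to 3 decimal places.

Posterior ∝ prior × likelihood, so P(k | x) ∝ π_k f_k(x); normalise over all components.
Since both observations come from the same component, the likelihood for component k is f_k(x₁)·f_k(x₂).
  p_A = [e^(−5.5)·5.5^4/4! = 0.155819] × [0.171401] = 0.0267074
  p_B = [e^(−5.6)·5.6^4/4! = 0.151528] × [0.169711] = 0.0257159
Unnormalised posteriors:
  π_A·p_A = 0.57 × 0.0267074 = 0.0152232
  π_B·p_B = 0.43 × 0.0257159 = 0.0110578
Normaliser: 0.0152232 + 0.0110578 = 0.0262811
P(Class B | x₁, x₂) = 0.0110578 / 0.0262811 ≈ 0.421

0.421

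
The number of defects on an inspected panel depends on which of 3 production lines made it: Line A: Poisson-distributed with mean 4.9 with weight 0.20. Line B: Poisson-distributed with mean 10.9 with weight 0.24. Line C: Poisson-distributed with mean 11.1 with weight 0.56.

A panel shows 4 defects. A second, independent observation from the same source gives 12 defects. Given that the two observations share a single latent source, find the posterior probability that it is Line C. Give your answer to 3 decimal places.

0.603

By Bayes' theorem, P(k | x) = P(Z=k) f_k(x) / Σ_j P(Z=j) f_j(x).
Since both observations come from the same component, the likelihood for component k is f_k(x₁)·f_k(x₂).
  f_A = [e^(−4.9)·4.9^4/4! = 0.178867] × [0.00297833] = 0.000532725
  f_B = [e^(−10.9)·10.9^4/4! = 0.0108564] × [0.108385] = 0.00117667
  f_C = [e^(−11.1)·11.1^4/4! = 0.00955899] × [0.110375] = 0.00105507
Prior × likelihood for each component:
  P(Z=A)·f_A = 0.20 × 0.000532725 = 0.000106545
  P(Z=B)·f_B = 0.24 × 0.00117667 = 0.000282402
  P(Z=C)·f_C = 0.56 × 0.00105507 = 0.00059084
Marginal: 0.000106545 + 0.000282402 + 0.00059084 = 0.000979787
P(Line C | data) ≈ 0.603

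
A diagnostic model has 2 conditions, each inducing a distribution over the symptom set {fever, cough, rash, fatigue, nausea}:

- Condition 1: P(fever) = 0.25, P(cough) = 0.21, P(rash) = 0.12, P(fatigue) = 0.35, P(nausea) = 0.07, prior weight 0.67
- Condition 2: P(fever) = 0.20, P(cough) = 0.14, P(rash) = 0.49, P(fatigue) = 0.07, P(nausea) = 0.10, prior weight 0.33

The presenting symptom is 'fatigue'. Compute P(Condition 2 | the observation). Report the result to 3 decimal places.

The responsibility of component k is π_k f_k(x) divided by Σ_j π_j f_j(x).
Categorical probabilities:
  L_1 = P(fatigue | comp) = 0.35
  L_2 = P(fatigue | comp) = 0.07
Unnormalised posteriors:
  π_1·L_1 = 0.67 × 0.35 = 0.2345
  π_2·L_2 = 0.33 × 0.07 = 0.0231
Marginal: 0.2345 + 0.0231 = 0.2576
Responsibility of Condition 2: 0.0231 / 0.2576 ≈ 0.090

0.090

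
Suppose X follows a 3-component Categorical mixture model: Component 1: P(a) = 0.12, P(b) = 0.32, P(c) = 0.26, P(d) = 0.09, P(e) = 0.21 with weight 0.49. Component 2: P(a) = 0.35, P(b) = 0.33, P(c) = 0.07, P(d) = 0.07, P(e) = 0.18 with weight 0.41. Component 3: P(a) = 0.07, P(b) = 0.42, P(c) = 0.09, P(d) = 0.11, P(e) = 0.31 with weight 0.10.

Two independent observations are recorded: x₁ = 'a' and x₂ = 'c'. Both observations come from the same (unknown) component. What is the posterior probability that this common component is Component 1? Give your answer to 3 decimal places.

The responsibility of component k is π_k f_k(x) divided by Σ_j π_j f_j(x).
Since both observations come from the same component, the likelihood for component k is f_k(x₁)·f_k(x₂).
  p_1 = [P(a | comp) = 0.12] × [0.26] = 0.0312
  p_2 = [P(a | comp) = 0.35] × [0.07] = 0.0245
  p_3 = [P(a | comp) = 0.07] × [0.09] = 0.0063
Multiply by the mixture weights:
  π_1·p_1 = 0.49 × 0.0312 = 0.015288
  π_2·p_2 = 0.41 × 0.0245 = 0.010045
  π_3·p_3 = 0.10 × 0.0063 = 0.00063
Denominator: 0.015288 + 0.010045 + 0.00063 = 0.025963
P(Component 1 | x₁,x₂) = 0.015288 / 0.025963 ≈ 0.589

0.589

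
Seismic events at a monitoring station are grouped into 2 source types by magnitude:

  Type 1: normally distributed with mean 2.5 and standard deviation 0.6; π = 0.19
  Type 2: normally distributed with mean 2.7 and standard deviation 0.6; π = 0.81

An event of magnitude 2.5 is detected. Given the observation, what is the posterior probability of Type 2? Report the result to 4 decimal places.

0.8013

By Bayes' theorem, P(k | x) = P(Z=k) f_k(x) / Σ_j P(Z=j) f_j(x).
Normal densities:
  f_1 = (1/(0.6·√(2π)))·exp(−(2.5−2.5)²/(2·0.6²)) = 0.664904·exp(-0.00000) = 0.664904
  f_2 = (1/(0.6·√(2π)))·exp(−(2.5−2.7)²/(2·0.6²)) = 0.664904·exp(-0.05556) = 0.628972
Prior × likelihood for each component:
  P(Z=1)·f_1 = 0.19 × 0.664904 = 0.126332
  P(Z=2)·f_2 = 0.81 × 0.628972 = 0.509467
Normaliser: 0.126332 + 0.509467 = 0.635799
P(Type 2 | 2.5) = 0.509467 / 0.635799 ≈ 0.8013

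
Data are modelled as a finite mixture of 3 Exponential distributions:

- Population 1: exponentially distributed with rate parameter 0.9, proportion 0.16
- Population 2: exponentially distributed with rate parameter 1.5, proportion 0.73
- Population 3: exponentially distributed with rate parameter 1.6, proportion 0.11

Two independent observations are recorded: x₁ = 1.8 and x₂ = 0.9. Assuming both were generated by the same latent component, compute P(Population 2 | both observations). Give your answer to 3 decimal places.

By Bayes' theorem, P(k | x) = w_k f_k(x) / Σ_j w_j f_j(x).
Since both observations come from the same component, the likelihood for component k is f_k(x₁)·f_k(x₂).
  f_1 = [0.178109] × [0.400372] = 0.0713098
  f_2 = [0.100808] × [0.38886] = 0.0392003
  f_3 = [0.0898156] × [0.379084] = 0.0340477
Multiply by the mixture weights:
  w_1·f_1 = 0.16 × 0.0713098 = 0.0114096
  w_2·f_2 = 0.73 × 0.0392003 = 0.0286163
  w_3·f_3 = 0.11 × 0.0340477 = 0.00374525
Evidence: 0.0114096 + 0.0286163 + 0.00374525 = 0.0437711
So the posterior for Population 2 is 0.0286163 / 0.0437711 ≈ 0.654.

0.654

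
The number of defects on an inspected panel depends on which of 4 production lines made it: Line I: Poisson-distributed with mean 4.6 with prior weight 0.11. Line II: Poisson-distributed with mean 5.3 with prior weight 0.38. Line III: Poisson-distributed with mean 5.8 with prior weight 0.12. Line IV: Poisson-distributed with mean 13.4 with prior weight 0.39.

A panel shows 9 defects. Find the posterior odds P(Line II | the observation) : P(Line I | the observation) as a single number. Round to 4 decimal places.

Since P(k|x) ∝ P(Z=k) f_k(x), the posterior odds are P(Z=i) f_i(x) / (P(Z=j) f_j(x)).
Poisson probabilities:
  L_I = 0.0255448
  L_II = 0.0453899
  L_III = 0.0619699
  L_IV = 0.0581613
0.0172482 / 0.00280993 ≈ 6.1383

6.1383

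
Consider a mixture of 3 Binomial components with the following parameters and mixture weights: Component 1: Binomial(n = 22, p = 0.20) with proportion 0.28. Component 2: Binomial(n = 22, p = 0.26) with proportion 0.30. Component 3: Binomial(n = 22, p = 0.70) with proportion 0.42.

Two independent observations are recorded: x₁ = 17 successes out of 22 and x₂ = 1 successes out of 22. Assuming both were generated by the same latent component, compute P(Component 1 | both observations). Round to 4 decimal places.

0.0590

By Bayes' theorem, P(k | x) = w_k f_k(x) / Σ_j w_j f_j(x).
Since both observations come from the same component, the likelihood for component k is f_k(x₁)·f_k(x₂).
  p_1 = [C(22,17)·0.20^17·0.80^5 = 26334·1.31072e-12·0.32768 = 1.13104e-08] × [0.0405828] = 4.59007e-10
  p_2 = [C(22,17)·0.26^17·0.74^5 = 26334·1.13383e-10·0.221901 = 6.62556e-07] × [0.0102627] = 6.79962e-09
  p_3 = [C(22,17)·0.70^17·0.30^5 = 26334·0.00232631·0.00243 = 0.148864] × [1.61089e-10] = 2.39804e-11
Weight by the priors:
  w_1·p_1 = 0.28 × 4.59007e-10 = 1.28522e-10
  w_2·p_2 = 0.30 × 6.79962e-09 = 2.03989e-09
  w_3·p_3 = 0.42 × 2.39804e-11 = 1.00718e-11
Normaliser: 1.28522e-10 + 2.03989e-09 + 1.00718e-11 = 2.17848e-09
P(Component 1 | x₁, x₂) = 1.28522e-10 / 2.17848e-09 ≈ 0.0590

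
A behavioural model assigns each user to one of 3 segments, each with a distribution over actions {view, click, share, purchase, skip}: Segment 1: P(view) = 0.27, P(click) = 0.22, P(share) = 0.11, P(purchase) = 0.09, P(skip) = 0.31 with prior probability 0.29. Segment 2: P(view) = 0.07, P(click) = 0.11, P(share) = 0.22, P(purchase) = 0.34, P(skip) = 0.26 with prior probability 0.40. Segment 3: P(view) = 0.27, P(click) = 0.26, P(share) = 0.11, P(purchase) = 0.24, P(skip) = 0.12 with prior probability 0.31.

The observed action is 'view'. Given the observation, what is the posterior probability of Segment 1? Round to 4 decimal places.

By Bayes' theorem, P(k | x) = w_k f_k(x) / Σ_j w_j f_j(x).
Component likelihoods at x = 'view':
  f_1 = P(view | comp) = 0.27
  f_2 = P(view | comp) = 0.07
  f_3 = P(view | comp) = 0.27
Weight by the priors:
  w_1·f_1 = 0.29 × 0.27 = 0.0783
  w_2·f_2 = 0.40 × 0.07 = 0.028
  w_3·f_3 = 0.31 × 0.27 = 0.0837
Marginal: 0.0783 + 0.028 + 0.0837 = 0.19
P(Segment 1 | x) ≈ 0.4121

0.4121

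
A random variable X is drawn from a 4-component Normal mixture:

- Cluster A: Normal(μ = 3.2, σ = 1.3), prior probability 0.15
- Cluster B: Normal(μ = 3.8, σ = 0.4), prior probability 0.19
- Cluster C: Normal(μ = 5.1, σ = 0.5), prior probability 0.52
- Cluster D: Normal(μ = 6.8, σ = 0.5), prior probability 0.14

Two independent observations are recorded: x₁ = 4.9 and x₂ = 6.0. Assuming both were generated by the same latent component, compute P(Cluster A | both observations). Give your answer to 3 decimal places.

0.010

P(component k | x) = π_k·f_k(x) / marginal(x), where marginal(x) = Σ_j π_j·f_j(x).
Since both observations come from the same component, the likelihood for component k is f_k(x₁)·f_k(x₂).
  f_A = [(1/(1.3·√(2π)))·exp(−(4.9−3.2)²/(2·1.3²)) = 0.306879·exp(-0.85503) = 0.130506] × [0.0301723] = 0.00393769
  f_B = [(1/(0.4·√(2π)))·exp(−(4.9−3.8)²/(2·0.4²)) = 0.997356·exp(-3.78125) = 0.0227339] × [2.69244e-07] = 6.12097e-09
  f_C = [(1/(0.5·√(2π)))·exp(−(4.9−5.1)²/(2·0.5²)) = 0.797885·exp(-0.08000) = 0.73654] × [0.1579] = 0.1163
  f_D = [(1/(0.5·√(2π)))·exp(−(4.9−6.8)²/(2·0.5²)) = 0.797885·exp(-7.22000) = 0.000583894] × [0.221842] = 0.000129532
Prior × likelihood for each component:
  π_A·f_A = 0.15 × 0.00393769 = 0.000590653
  π_B·f_B = 0.19 × 6.12097e-09 = 1.16298e-09
  π_C·f_C = 0.52 × 0.1163 = 0.060476
  π_D·f_D = 0.14 × 0.000129532 = 1.81345e-05
Sum: 0.000590653 + 1.16298e-09 + 0.060476 + 1.81345e-05 = 0.0610848
P(Cluster A | x₁,x₂) = 0.000590653 / 0.0610848 ≈ 0.010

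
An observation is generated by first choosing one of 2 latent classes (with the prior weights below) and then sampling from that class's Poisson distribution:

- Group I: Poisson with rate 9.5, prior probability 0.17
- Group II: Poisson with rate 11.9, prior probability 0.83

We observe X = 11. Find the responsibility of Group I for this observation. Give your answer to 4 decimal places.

0.1593

The responsibility of component k is π_k f_k(x) divided by Σ_j π_j f_j(x).
Component likelihoods at x = 11:
  L_I = e^(−9.5)·9.5^11/11! = 0.106661
  L_II = e^(−11.9)·11.9^11/11! = 0.115281
Prior × likelihood for each component:
  π_I·L_I = 0.17 × 0.106661 = 0.0181324
  π_II·L_II = 0.83 × 0.115281 = 0.095683
Evidence: 0.0181324 + 0.095683 = 0.113815
P(Group I | data) ≈ 0.1593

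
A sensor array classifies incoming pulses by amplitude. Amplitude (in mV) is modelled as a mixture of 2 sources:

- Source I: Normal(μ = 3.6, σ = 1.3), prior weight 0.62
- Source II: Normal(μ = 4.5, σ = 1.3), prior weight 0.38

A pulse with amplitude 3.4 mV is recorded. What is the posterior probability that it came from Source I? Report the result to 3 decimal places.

Apply Bayes' rule: the posterior for each component is proportional to its prior times its likelihood at x.
Evaluate each component's likelihood at the observed value:
  L_I = (1/(1.3·√(2π)))·exp(−(3.4−3.6)²/(2·1.3²)) = 0.306879·exp(-0.01183) = 0.303268
  L_II = (1/(1.3·√(2π)))·exp(−(3.4−4.5)²/(2·1.3²)) = 0.306879·exp(-0.35799) = 0.214533
Weight by the priors:
  P(Z=I)·L_I = 0.62 × 0.303268 = 0.188026
  P(Z=II)·L_II = 0.38 × 0.214533 = 0.0815226
Denominator: 0.188026 + 0.0815226 = 0.269549
Responsibility of Source I: 0.188026 / 0.269549 ≈ 0.698

0.698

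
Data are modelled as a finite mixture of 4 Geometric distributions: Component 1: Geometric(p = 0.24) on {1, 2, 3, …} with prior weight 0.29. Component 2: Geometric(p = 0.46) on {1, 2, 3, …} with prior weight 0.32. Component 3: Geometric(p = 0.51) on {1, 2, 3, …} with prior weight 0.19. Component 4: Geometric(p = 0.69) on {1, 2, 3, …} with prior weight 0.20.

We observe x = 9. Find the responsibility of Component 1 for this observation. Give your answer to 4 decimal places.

0.8471

Posterior ∝ prior × likelihood, so P(k | x) ∝ π_k f_k(x); normalise over all components.
Component likelihoods at x = 9:
  p_1 = 0.24·(1−0.24)^8 = 0.24·0.111303 = 0.0267128
  p_2 = 0.46·(1−0.46)^8 = 0.46·0.0072302 = 0.00332589
  p_3 = 0.51·(1−0.51)^8 = 0.51·0.00332329 = 0.00169488
  p_4 = 0.69·(1−0.69)^8 = 0.69·8.52891e-05 = 5.88495e-05
Unnormalised posteriors:
  π_1·p_1 = 0.29 × 0.0267128 = 0.00774672
  π_2·p_2 = 0.32 × 0.00332589 = 0.00106428
  π_3·p_3 = 0.19 × 0.00169488 = 0.000322027
  π_4·p_4 = 0.20 × 5.88495e-05 = 1.17699e-05
Sum: 0.00774672 + 0.00106428 + 0.000322027 + 1.17699e-05 = 0.0091448
P(Component 1 | the observation) = 0.00774672 / 0.0091448 ≈ 0.8471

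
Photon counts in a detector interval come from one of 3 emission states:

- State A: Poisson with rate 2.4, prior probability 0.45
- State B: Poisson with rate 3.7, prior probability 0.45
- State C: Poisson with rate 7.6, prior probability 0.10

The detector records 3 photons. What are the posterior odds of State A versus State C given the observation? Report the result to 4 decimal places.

25.6884

Posterior odds = (w_i f_i(x)) / (w_j f_j(x)); the normalising sum cancels.
Poisson probabilities:
  f_A = 0.209014
  f_B = 0.20872
  f_C = 0.0366144
Posterior odds = (w_A·f_A) / (w_C·f_C) = (0.45·0.209014) / (0.10·0.0366144) = 0.0940564 / 0.00366144 ≈ 25.6884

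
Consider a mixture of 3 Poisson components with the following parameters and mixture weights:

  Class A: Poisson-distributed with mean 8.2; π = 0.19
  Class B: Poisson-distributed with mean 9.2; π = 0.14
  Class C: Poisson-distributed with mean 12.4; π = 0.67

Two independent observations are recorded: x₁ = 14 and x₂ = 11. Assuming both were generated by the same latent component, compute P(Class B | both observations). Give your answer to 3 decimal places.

0.065

By Bayes' theorem, P(k | x) = w_k f_k(x) / Σ_j w_j f_j(x).
Since both observations come from the same component, the likelihood for component k is f_k(x₁)·f_k(x₂).
  L_A = [e^(−8.2)·8.2^14/14! = 0.0195781] × [0.07755] = 0.00151828
  L_B = [e^(−9.2)·9.2^14/14! = 0.0360672] × [0.101158] = 0.00364849
  L_C = [e^(−12.4)·12.4^14/14! = 0.0959939] × [0.109959] = 0.0105554
Unnormalised posteriors:
  w_A·L_A = 0.19 × 0.00151828 = 0.000288474
  w_B·L_B = 0.14 × 0.00364849 = 0.000510789
  w_C·L_C = 0.67 × 0.0105554 = 0.00707212
Sum: 0.000288474 + 0.000510789 + 0.00707212 = 0.00787138
Responsibility of Class B: 0.000510789 / 0.00787138 ≈ 0.065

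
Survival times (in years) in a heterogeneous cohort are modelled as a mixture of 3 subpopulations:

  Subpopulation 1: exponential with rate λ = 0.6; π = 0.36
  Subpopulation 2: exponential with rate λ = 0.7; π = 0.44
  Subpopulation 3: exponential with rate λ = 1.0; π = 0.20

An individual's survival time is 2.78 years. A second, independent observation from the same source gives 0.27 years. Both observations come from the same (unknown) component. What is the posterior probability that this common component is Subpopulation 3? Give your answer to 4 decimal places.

0.1699

The responsibility of component k is π_k f_k(x) divided by Σ_j π_j f_j(x).
Since both observations come from the same component, the likelihood for component k is f_k(x₁)·f_k(x₂).
  f_1 = [0.113174] × [0.510265] = 0.0577489
  f_2 = [0.099991] × [0.579451] = 0.0579398
  f_3 = [0.0620385] × [0.763379] = 0.0473589
Prior × likelihood for each component:
  π_1·f_1 = 0.36 × 0.0577489 = 0.0207896
  π_2·f_2 = 0.44 × 0.0579398 = 0.0254935
  π_3·f_3 = 0.20 × 0.0473589 = 0.00947178
Normaliser: 0.0207896 + 0.0254935 + 0.00947178 = 0.0557549
P(Subpopulation 3 | x) = 0.00947178 / 0.0557549 ≈ 0.1699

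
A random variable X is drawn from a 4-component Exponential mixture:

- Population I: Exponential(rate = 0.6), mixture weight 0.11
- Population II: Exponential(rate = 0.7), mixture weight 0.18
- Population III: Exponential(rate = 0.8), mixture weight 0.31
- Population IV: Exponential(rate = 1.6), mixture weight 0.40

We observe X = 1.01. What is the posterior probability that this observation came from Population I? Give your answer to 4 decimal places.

0.1072

The responsibility of component k is π_k f_k(x) divided by Σ_j π_j f_j(x).
Evaluate each component's likelihood at the observed value:
  p_I = 0.6·e^(−0.6·1.01) = 0.6·e^(−0.6060) = 0.327317
  p_II = 0.7·e^(−0.7·1.01) = 0.7·e^(−0.7070) = 0.345185
  p_III = 0.8·e^(−0.8·1.01) = 0.8·e^(−0.8080) = 0.356599
  p_IV = 1.6·e^(−1.6·1.01) = 1.6·e^(−1.6160) = 0.317907
Prior × likelihood for each component:
  π_I·p_I = 0.11 × 0.327317 = 0.0360049
  π_II·p_II = 0.18 × 0.345185 = 0.0621333
  π_III·p_III = 0.31 × 0.356599 = 0.110546
  π_IV·p_IV = 0.40 × 0.317907 = 0.127163
Normaliser: 0.0360049 + 0.0621333 + 0.110546 + 0.127163 = 0.335847
P(Population I | x) ≈ 0.1072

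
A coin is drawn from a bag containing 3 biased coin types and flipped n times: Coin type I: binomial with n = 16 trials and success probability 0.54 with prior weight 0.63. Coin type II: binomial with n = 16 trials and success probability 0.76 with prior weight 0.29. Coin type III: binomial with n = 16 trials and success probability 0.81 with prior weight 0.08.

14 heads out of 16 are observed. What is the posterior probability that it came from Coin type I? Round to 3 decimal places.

Posterior ∝ prior × likelihood, so P(k | x) ∝ π_k f_k(x); normalise over all components.
Component likelihoods at x = 14 heads out of 16:
  p_I = C(16,14)·0.54^14·0.46^2 = 120·0.000179272·0.2116 = 0.00455208
  p_II = C(16,14)·0.76^14·0.24^2 = 120·0.0214482·0.0576 = 0.14825
  p_III = C(16,14)·0.81^14·0.19^2 = 120·0.0523348·0.0361 = 0.226714
Prior × likelihood for each component:
  π_I·p_I = 0.63 × 0.00455208 = 0.00286781
  π_II·p_II = 0.29 × 0.14825 = 0.0429924
  π_III·p_III = 0.08 × 0.226714 = 0.0181371
Sum: 0.00286781 + 0.0429924 + 0.0181371 = 0.0639974
P(Coin type I | the observation) ≈ 0.045

0.045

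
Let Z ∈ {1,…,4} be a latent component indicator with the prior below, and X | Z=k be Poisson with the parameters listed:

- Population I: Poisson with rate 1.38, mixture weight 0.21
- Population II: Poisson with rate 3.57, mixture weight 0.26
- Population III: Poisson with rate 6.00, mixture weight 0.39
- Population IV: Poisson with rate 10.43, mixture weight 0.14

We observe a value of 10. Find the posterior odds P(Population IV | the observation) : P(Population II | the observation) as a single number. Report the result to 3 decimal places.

25.589

Posterior odds = (w_i f_i(x)) / (w_j f_j(x)); the normalising sum cancels.
Evaluate each component's likelihood at the observed value:
  L_I = 1.73661e-06
  L_II = 0.00260908
  L_III = 0.0413031
  L_IV = 0.123991
Posterior odds = (w_IV·L_IV) / (w_II·L_II) = (0.14·0.123991) / (0.26·0.00260908) = 0.0173587 / 0.000678361 ≈ 25.589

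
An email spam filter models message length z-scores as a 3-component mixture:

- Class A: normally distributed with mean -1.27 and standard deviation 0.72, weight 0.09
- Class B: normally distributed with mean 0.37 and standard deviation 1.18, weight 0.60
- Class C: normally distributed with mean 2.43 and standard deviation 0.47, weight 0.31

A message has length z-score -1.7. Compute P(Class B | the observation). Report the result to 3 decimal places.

0.511

The responsibility of component k is w_k f_k(x) divided by Σ_j w_j f_j(x).
Evaluate each component's likelihood at the observed value:
  f_A = 0.463582
  f_B = 0.0725755
  f_C = 1.45105e-17
Prior × likelihood for each component:
  w_A·f_A = 0.09 × 0.463582 = 0.0417224
  w_B·f_B = 0.60 × 0.0725755 = 0.0435453
  w_C·f_C = 0.31 × 1.45105e-17 = 4.49826e-18
Evidence: 0.0417224 + 0.0435453 + 4.49826e-18 = 0.0852677
P(Class B | the observation) ≈ 0.511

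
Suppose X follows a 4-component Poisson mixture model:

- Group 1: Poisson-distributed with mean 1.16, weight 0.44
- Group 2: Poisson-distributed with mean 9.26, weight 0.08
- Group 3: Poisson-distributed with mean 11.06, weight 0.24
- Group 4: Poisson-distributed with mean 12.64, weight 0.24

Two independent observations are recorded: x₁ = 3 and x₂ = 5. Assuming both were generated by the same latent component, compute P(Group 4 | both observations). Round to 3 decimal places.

By Bayes' theorem, P(k | x) = w_k f_k(x) / Σ_j w_j f_j(x).
Since both observations come from the same component, the likelihood for component k is f_k(x₁)·f_k(x₂).
  L_1 = [0.0815532] × [0.0054869] = 0.000447474
  L_2 = [0.0125926] × [0.0539892] = 0.000679863
  L_3 = [0.00354664] × [0.0216919] = 7.69333e-05
  L_4 = [0.00109045] × [0.00871108] = 9.49904e-06
Weight by the priors:
  w_1·L_1 = 0.44 × 0.000447474 = 0.000196889
  w_2·L_2 = 0.08 × 0.000679863 = 5.43891e-05
  w_3·L_3 = 0.24 × 7.69333e-05 = 1.8464e-05
  w_4·L_4 = 0.24 × 9.49904e-06 = 2.27977e-06
Normaliser: 0.000196889 + 5.43891e-05 + 1.8464e-05 + 2.27977e-06 = 0.000272022
Responsibility of Group 4: 2.27977e-06 / 0.000272022 ≈ 0.008

0.008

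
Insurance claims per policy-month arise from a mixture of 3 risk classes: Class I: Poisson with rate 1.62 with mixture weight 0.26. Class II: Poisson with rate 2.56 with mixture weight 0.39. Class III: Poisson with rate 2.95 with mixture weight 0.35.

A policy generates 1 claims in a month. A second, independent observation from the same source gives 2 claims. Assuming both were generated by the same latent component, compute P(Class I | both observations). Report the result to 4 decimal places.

P(component k | x) = P(Z=k)·f_k(x) / marginal(x), where marginal(x) = Σ_j P(Z=j)·f_j(x).
Since both observations come from the same component, the likelihood for component k is f_k(x₁)·f_k(x₂).
  f_I = [0.320596] × [0.259683] = 0.0832532
  f_II = [0.1979] × [0.253312] = 0.0501305
  f_III = [0.154402] × [0.227743] = 0.035164
Multiply by the mixture weights:
  P(Z=I)·f_I = 0.26 × 0.0832532 = 0.0216458
  P(Z=II)·f_II = 0.39 × 0.0501305 = 0.0195509
  P(Z=III)·f_III = 0.35 × 0.035164 = 0.0123074
Normaliser: 0.0216458 + 0.0195509 + 0.0123074 = 0.0535041
P(Class I | x) = 0.0216458 / 0.0535041 ≈ 0.4046

0.4046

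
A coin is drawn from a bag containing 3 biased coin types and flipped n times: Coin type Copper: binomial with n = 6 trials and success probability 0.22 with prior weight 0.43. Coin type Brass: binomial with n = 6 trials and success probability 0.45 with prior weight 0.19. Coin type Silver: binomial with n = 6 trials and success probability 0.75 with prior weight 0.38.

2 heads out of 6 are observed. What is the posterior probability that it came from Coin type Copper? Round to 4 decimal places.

P(component k | x) = w_k·f_k(x) / marginal(x), where marginal(x) = Σ_j w_j·f_j(x).
Binomial probabilities:
  L_Copper = 0.268729
  L_Brass = 0.27795
  L_Silver = 0.032959
Weight by the priors:
  w_Copper·L_Copper = 0.43 × 0.268729 = 0.115554
  w_Brass·L_Brass = 0.19 × 0.27795 = 0.0528105
  w_Silver·L_Silver = 0.38 × 0.032959 = 0.0125244
Marginal: 0.115554 + 0.0528105 + 0.0125244 = 0.180889
Responsibility of Coin type Copper: 0.115554 / 0.180889 ≈ 0.6388

0.6388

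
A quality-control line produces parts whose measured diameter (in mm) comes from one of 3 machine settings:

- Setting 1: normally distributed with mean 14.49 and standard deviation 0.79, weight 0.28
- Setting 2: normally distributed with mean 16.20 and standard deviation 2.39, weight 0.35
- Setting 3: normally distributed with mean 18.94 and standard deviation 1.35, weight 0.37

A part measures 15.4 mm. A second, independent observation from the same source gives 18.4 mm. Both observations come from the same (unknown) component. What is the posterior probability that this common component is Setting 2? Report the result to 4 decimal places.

0.8630

By Bayes' theorem, P(k | x) = π_k f_k(x) / Σ_j π_j f_j(x).
Since both observations come from the same component, the likelihood for component k is f_k(x₁)·f_k(x₂).
  L_1 = [(1/(0.79·√(2π)))·exp(−(15.4−14.49)²/(2·0.79²)) = 0.504990·exp(-0.66344) = 0.26011] × [2.42099e-06] = 6.29723e-07
  L_2 = [(1/(2.39·√(2π)))·exp(−(15.4−16.20)²/(2·2.39²)) = 0.166921·exp(-0.05602) = 0.157827] × [0.109274] = 0.0172465
  L_3 = [(1/(1.35·√(2π)))·exp(−(15.4−18.94)²/(2·1.35²)) = 0.295513·exp(-3.43802) = 0.00949426] × [0.272793] = 0.00258996
Weight by the priors:
  π_1·L_1 = 0.28 × 6.29723e-07 = 1.76323e-07
  π_2·L_2 = 0.35 × 0.0172465 = 0.00603627
  π_3·L_3 = 0.37 × 0.00258996 = 0.000958287
Normaliser: 1.76323e-07 + 0.00603627 + 0.000958287 = 0.00699473
P(Setting 2 | x) = 0.00603627 / 0.00699473 ≈ 0.8630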